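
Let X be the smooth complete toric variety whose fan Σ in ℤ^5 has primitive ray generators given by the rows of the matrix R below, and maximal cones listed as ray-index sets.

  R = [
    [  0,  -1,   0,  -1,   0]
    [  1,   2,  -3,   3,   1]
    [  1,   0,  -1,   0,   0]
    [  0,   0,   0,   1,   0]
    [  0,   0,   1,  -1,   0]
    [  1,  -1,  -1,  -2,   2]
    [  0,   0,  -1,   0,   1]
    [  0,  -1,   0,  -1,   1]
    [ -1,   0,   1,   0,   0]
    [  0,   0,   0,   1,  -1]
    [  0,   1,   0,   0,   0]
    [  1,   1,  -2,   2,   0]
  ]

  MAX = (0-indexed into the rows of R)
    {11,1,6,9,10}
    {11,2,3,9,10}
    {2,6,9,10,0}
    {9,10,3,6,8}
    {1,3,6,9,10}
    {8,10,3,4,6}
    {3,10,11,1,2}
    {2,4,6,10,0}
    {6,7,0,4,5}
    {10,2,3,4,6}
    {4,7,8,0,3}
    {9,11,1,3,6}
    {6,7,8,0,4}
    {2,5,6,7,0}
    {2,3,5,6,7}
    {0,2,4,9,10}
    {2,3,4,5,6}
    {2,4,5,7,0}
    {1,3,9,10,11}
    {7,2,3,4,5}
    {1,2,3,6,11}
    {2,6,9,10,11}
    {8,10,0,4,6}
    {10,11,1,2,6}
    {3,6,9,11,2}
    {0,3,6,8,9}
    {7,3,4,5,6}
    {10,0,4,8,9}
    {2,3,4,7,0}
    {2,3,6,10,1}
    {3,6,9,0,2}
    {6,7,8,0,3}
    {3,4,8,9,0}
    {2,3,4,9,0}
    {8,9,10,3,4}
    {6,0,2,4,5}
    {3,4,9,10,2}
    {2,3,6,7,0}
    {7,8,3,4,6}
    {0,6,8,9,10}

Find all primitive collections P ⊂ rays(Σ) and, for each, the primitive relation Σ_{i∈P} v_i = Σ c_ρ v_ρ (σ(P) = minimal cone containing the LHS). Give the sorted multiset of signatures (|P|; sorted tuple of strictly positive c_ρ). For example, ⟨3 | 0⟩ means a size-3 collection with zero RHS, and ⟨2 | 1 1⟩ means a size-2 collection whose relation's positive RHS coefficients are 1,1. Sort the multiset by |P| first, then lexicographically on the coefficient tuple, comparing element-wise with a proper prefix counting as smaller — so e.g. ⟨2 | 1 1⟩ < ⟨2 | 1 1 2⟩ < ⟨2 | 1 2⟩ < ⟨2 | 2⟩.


Δ(Σ) — 12 vertices, 24 min non-faces:

  P = {2,8}:  v_{2} + v_{8} = 0 — sig = ⟨2 | 0⟩
  P = {0,1}:  v_{0} + v_{1} = v_{6} + v_{11} — sig = ⟨2 | 1 1⟩
  P = {5,9}:  v_{5} + v_{9} = v_{2} + v_{7} — sig = ⟨2 | 1 1⟩
  P = {7,9}:  v_{7} + v_{9} = v_{0} + v_{3} — sig = ⟨2 | 1 1⟩
  P = {7,10}:  v_{7} + v_{10} = v_{4} + v_{6} — sig = ⟨2 | 1 1⟩
  P = {0,11}:  v_{0} + v_{11} = v_{2} + v_{6} + v_{9} — sig = ⟨2 | 1 1 1⟩
  P = {4,11}:  v_{4} + v_{11} = v_{2} + v_{3} + v_{10} — sig = ⟨2 | 1 1 1⟩
  P = {5,8}:  v_{5} + v_{8} = v_{4} + v_{6} + v_{7} — sig = ⟨2 | 1 1 1⟩
  P = {7,11}:  v_{7} + v_{11} = v_{2} + v_{3} + v_{6} — sig = ⟨2 | 1 1 1⟩
  P = {8,11}:  v_{8} + v_{11} = v_{3} + v_{6} + v_{9} + v_{10} — sig = ⟨2 | 1 1 1 1⟩
  P = {1,4}:  v_{1} + v_{4} = v_{2} + 2·v_{3} + v_{6} + 2·v_{10} — sig = ⟨2 | 1 1 2 2⟩
  P = {1,7}:  v_{1} + v_{7} = v_{2} + 2·v_{3} + 2·v_{6} + v_{10} — sig = ⟨2 | 1 1 2 2⟩
  P = {5,11}:  v_{5} + v_{11} = 2·v_{2} + v_{3} + v_{4} + 2·v_{6} — sig = ⟨2 | 1 1 2 2⟩
  P = {1,5}:  v_{1} + v_{5} = 2·v_{2} + 2·v_{3} + v_{4} + 3·v_{6} + v_{10} — sig = ⟨2 | 1 1 2 2 3⟩
  P = {5,10}:  v_{5} + v_{10} = v_{2} + 2·v_{4} + 2·v_{6} — sig = ⟨2 | 1 2 2⟩
  P = {1,8}:  v_{1} + v_{8} = 2·v_{3} + 2·v_{6} + v_{9} + 2·v_{10} — sig = ⟨2 | 1 2 2 2⟩
  P = {0,3,10}:  v_{0} + v_{3} + v_{10} = 0 — sig = ⟨3 | 0⟩
  P = {4,6,9}:  v_{4} + v_{6} + v_{9} = 0 — sig = ⟨3 | 0⟩
  P = {0,3,5}:  v_{0} + v_{3} + v_{5} = v_{2} + 2·v_{7} — sig = ⟨3 | 1 2⟩
  P = {1,2,9}:  v_{1} + v_{2} + v_{9} = 2·v_{11} — sig = ⟨3 | 2⟩
  P = {0,3,4,6}:  v_{0} + v_{3} + v_{4} + v_{6} = v_{7} — sig = ⟨4 | 1⟩
  P = {2,4,6,7}:  v_{2} + v_{4} + v_{6} + v_{7} = v_{5} — sig = ⟨4 | 1⟩
  P = {3,6,10,11}:  v_{3} + v_{6} + v_{10} + v_{11} = v_{1} — sig = ⟨4 | 1⟩
  P = {2,3,6,9,10}:  v_{2} + v_{3} + v_{6} + v_{9} + v_{10} = v_{11} — sig = ⟨5 | 1⟩

Signatures (|P|; sorted positive RHS coefficients), sorted:
{ ⟨2 | 0⟩,  ⟨2 | 1 1⟩ ×4,  ⟨2 | 1 1 1⟩ ×4,  ⟨2 | 1 1 1 1⟩,  ⟨2 | 1 1 2 2⟩ ×3,  ⟨2 | 1 1 2 2 3⟩,  ⟨2 | 1 2 2⟩,  ⟨2 | 1 2 2 2⟩,  ⟨3 | 0⟩ ×2,  ⟨3 | 1 2⟩,  ⟨3 | 2⟩,  ⟨4 | 1⟩ ×3,  ⟨5 | 1⟩ }


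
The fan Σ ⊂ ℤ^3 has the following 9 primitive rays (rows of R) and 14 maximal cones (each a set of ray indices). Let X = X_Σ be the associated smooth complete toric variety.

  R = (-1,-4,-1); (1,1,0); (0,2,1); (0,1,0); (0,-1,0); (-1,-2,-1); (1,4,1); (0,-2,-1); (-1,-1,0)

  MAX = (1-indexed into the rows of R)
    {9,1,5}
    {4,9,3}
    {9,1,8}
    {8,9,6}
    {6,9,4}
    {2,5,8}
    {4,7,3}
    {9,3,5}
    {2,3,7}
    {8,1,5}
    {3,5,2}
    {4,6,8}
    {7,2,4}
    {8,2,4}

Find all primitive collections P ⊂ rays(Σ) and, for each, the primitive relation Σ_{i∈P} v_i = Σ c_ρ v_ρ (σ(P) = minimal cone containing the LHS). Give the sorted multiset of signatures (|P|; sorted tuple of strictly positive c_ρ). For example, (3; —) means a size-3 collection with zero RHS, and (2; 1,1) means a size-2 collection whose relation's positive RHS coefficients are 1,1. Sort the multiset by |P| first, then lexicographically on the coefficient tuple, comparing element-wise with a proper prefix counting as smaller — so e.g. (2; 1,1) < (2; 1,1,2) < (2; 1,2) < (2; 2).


18 minimal non-faces of Δ(Σ) (on 9 rays):

  P = {1,7}:  v_{1} + v_{7} = 0 ; sig = (2; —)
  P = {2,9}:  v_{2} + v_{9} = 0 ; sig = (2; —)
  P = {3,8}:  v_{3} + v_{8} = 0 ; sig = (2; —)
  P = {4,5}:  v_{4} + v_{5} = 0 ; sig = (2; —)
  P = {1,2}:  v_{1} + v_{2} = v_{5} + v_{8} ; sig = (2; 1,1)
  P = {1,3}:  v_{1} + v_{3} = v_{5} + v_{9} ; sig = (2; 1,1)
  P = {1,4}:  v_{1} + v_{4} = v_{8} + v_{9} ; sig = (2; 1,1)
  P = {2,6}:  v_{2} + v_{6} = v_{4} + v_{8} ; sig = (2; 1,1)
  P = {3,6}:  v_{3} + v_{6} = v_{4} + v_{9} ; sig = (2; 1,1)
  P = {5,6}:  v_{5} + v_{6} = v_{8} + v_{9} ; sig = (2; 1,1)
  P = {5,7}:  v_{5} + v_{7} = v_{2} + v_{3} ; sig = (2; 1,1)
  P = {7,8}:  v_{7} + v_{8} = v_{2} + v_{4} ; sig = (2; 1,1)
  P = {7,9}:  v_{7} + v_{9} = v_{3} + v_{4} ; sig = (2; 1,1)
  P = {6,7}:  v_{6} + v_{7} = 2·v_{4} ; sig = (2; 2)
  P = {1,6}:  v_{1} + v_{6} = 2·v_{8} + 2·v_{9} ; sig = (2; 2,2)
  P = {2,3,4}:  v_{2} + v_{3} + v_{4} = v_{7} ; sig = (3; 1)
  P = {4,8,9}:  v_{4} + v_{8} + v_{9} = v_{6} ; sig = (3; 1)
  P = {5,8,9}:  v_{5} + v_{8} + v_{9} = v_{1} ; sig = (3; 1)

Sorted signature multiset PRS(X):
    (2; —)
    (2; —)
    (2; —)
    (2; —)
    (2; 1,1)
    (2; 1,1)
    (2; 1,1)
    (2; 1,1)
    (2; 1,1)
    (2; 1,1)
    (2; 1,1)
    (2; 1,1)
    (2; 1,1)
    (2; 2)
    (2; 2,2)
    (3; 1)
    (3; 1)
    (3; 1)


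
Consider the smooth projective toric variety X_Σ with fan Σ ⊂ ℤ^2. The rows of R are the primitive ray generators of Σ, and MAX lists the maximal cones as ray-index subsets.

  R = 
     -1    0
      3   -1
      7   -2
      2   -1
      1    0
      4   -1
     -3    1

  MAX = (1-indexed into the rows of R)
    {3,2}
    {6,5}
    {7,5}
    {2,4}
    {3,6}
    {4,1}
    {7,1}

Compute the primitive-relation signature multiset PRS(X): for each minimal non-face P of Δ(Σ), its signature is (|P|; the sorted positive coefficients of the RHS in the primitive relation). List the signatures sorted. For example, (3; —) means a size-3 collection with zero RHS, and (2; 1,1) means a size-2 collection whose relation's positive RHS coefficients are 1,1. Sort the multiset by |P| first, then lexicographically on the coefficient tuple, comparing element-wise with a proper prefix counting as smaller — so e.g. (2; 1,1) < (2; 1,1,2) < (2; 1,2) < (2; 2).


14 minimal non-faces of Δ(Σ) (on 7 rays):

  {1,5}:  v_{1} + v_{5} = 0  so sig = (2; —)
  {2,7}:  v_{2} + v_{7} = 0  so sig = (2; —)
  {1,2}:  v_{1} + v_{2} = v_{4}  so sig = (2; 1)
  {1,6}:  v_{1} + v_{6} = v_{2}  so sig = (2; 1)
  {2,5}:  v_{2} + v_{5} = v_{6}  so sig = (2; 1)
  {2,6}:  v_{2} + v_{6} = v_{3}  so sig = (2; 1)
  {3,7}:  v_{3} + v_{7} = v_{6}  so sig = (2; 1)
  {4,5}:  v_{4} + v_{5} = v_{2}  so sig = (2; 1)
  {4,7}:  v_{4} + v_{7} = v_{1}  so sig = (2; 1)
  {6,7}:  v_{6} + v_{7} = v_{5}  so sig = (2; 1)
  {1,3}:  v_{1} + v_{3} = 2·v_{2}  so sig = (2; 2)
  {3,5}:  v_{3} + v_{5} = 2·v_{6}  so sig = (2; 2)
  {4,6}:  v_{4} + v_{6} = 2·v_{2}  so sig = (2; 2)
  {3,4}:  v_{3} + v_{4} = 3·v_{2}  so sig = (2; 3)

so the primitive-relation signature multiset is
[(2; —), (2; —), (2; 1), (2; 1), (2; 1), (2; 1), (2; 1), (2; 1), (2; 1), (2; 1), (2; 2), (2; 2), (2; 2), (2; 3)]


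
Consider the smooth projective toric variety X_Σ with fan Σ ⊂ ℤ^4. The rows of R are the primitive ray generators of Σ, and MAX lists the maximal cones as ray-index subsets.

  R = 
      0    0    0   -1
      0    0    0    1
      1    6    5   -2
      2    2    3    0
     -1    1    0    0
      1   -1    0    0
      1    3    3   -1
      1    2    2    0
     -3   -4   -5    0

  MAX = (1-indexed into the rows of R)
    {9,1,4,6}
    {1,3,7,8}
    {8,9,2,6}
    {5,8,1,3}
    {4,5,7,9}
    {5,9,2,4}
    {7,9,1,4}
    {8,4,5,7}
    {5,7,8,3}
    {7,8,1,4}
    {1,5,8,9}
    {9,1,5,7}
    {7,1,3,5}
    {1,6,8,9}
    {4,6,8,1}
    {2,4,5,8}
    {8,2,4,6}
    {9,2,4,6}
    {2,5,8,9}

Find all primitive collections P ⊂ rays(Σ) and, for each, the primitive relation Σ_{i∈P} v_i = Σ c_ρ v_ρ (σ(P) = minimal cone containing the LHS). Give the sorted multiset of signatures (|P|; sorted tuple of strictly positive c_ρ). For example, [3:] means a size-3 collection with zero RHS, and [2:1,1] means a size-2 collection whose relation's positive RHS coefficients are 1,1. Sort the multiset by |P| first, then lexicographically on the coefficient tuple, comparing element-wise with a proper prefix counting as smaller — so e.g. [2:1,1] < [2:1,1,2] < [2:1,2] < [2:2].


12 minimal non-faces of Δ(Σ) (on 9 rays):

  {1,2}:  v_{1} + v_{2} = 0  ⟹  sig = [2:]
  {5,6}:  v_{5} + v_{6} = 0  ⟹  sig = [2:]
  {2,7}:  v_{2} + v_{7} = v_{4} + v_{5}  ⟹  sig = [2:1,1]
  {6,7}:  v_{6} + v_{7} = v_{1} + v_{4}  ⟹  sig = [2:1,1]
  {2,3}:  v_{2} + v_{3} = v_{5} + v_{7} + v_{8}  ⟹  sig = [2:1,1,1]
  {3,6}:  v_{3} + v_{6} = v_{1} + v_{7} + v_{8}  ⟹  sig = [2:1,1,1]
  {3,4}:  v_{3} + v_{4} = 2·v_{7} + v_{8}  ⟹  sig = [2:1,2]
  {3,9}:  v_{3} + v_{9} = 2·v_{1} + 2·v_{5}  ⟹  sig = [2:2,2]
  {4,8,9}:  v_{4} + v_{8} + v_{9} = 0  ⟹  sig = [3:]
  {1,4,5}:  v_{1} + v_{4} + v_{5} = v_{7}  ⟹  sig = [3:1]
  {7,8,9}:  v_{7} + v_{8} + v_{9} = v_{1} + v_{5}  ⟹  sig = [3:1,1]
  {1,5,7,8}:  v_{1} + v_{5} + v_{7} + v_{8} = v_{3}  ⟹  sig = [4:1]

so the primitive-relation signature multiset is
{ [2:] ×2,  [2:1,1] ×2,  [2:1,1,1] ×2,  [2:1,2],  [2:2,2],  [3:],  [3:1],  [3:1,1],  [4:1] }


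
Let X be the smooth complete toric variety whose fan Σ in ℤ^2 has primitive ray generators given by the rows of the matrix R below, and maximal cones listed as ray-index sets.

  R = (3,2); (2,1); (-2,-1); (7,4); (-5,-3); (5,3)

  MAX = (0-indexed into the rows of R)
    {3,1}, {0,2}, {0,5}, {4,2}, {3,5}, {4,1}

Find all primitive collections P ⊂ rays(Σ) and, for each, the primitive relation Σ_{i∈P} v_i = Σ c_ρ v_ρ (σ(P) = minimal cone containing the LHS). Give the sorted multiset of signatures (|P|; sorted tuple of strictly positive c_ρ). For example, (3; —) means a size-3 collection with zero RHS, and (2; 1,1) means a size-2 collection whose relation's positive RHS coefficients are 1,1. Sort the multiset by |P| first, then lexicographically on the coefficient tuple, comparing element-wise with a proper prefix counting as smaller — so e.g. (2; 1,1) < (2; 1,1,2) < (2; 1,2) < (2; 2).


9 minimal non-faces of Δ(Σ) (on 6 rays):

  {1,2}:  v_{1} + v_{2} = 0  →  sig = (2; —)
  {4,5}:  v_{4} + v_{5} = 0  →  sig = (2; —)
  {0,1}:  v_{0} + v_{1} = v_{5}  →  sig = (2; 1)
  {0,4}:  v_{0} + v_{4} = v_{2}  →  sig = (2; 1)
  {1,5}:  v_{1} + v_{5} = v_{3}  →  sig = (2; 1)
  {2,3}:  v_{2} + v_{3} = v_{5}  →  sig = (2; 1)
  {2,5}:  v_{2} + v_{5} = v_{0}  →  sig = (2; 1)
  {3,4}:  v_{3} + v_{4} = v_{1}  →  sig = (2; 1)
  {0,3}:  v_{0} + v_{3} = 2·v_{5}  →  sig = (2; 2)

Hence PRS(X_Σ) =
[(2; —), (2; —), (2; 1), (2; 1), (2; 1), (2; 1), (2; 1), (2; 1), (2; 2)]


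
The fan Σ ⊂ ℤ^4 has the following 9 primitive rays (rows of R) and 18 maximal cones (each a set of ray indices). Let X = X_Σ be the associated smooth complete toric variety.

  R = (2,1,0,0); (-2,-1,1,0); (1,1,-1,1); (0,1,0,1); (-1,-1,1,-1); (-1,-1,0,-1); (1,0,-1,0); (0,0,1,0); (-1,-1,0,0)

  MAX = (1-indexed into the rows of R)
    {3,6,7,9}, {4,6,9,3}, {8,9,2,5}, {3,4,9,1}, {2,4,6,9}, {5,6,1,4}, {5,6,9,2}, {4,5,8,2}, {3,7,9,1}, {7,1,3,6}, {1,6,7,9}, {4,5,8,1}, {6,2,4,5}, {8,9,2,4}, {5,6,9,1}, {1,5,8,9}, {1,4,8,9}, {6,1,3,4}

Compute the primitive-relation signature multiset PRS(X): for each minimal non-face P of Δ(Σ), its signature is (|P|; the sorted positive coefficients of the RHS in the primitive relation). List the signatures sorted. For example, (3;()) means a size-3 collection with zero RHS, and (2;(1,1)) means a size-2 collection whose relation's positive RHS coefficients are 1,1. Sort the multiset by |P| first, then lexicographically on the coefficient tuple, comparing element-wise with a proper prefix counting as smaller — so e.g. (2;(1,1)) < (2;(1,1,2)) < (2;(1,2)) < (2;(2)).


Δ(Σ) — 9 vertices, 12 min non-faces:

  • {3,5}:  v_{3} + v_{5} = 0  ⟹  sig = (2;())
  • {1,2}:  v_{1} + v_{2} = v_{8}  ⟹  sig = (2;(1))
  • {2,7}:  v_{2} + v_{7} = v_{9}  ⟹  sig = (2;(1))
  • {4,7}:  v_{4} + v_{7} = v_{3}  ⟹  sig = (2;(1))
  • {6,8}:  v_{6} + v_{8} = v_{5}  ⟹  sig = (2;(1))
  • {2,3}:  v_{2} + v_{3} = v_{4} + v_{9}  ⟹  sig = (2;(1,1))
  • {7,8}:  v_{7} + v_{8} = v_{1} + v_{9}  ⟹  sig = (2;(1,1))
  • {3,8}:  v_{3} + v_{8} = v_{1} + v_{4} + v_{9}  ⟹  sig = (2;(1,1,1))
  • {5,7}:  v_{5} + v_{7} = v_{1} + v_{6} + v_{9}  ⟹  sig = (2;(1,1,1))
  • {4,5,9}:  v_{4} + v_{5} + v_{9} = v_{2}  ⟹  sig = (3;(1))
  • {1,4,6,9}:  v_{1} + v_{4} + v_{6} + v_{9} = 0  ⟹  sig = (4;())
  • {1,3,6,9}:  v_{1} + v_{3} + v_{6} + v_{9} = v_{7}  ⟹  sig = (4;(1))

Signatures (|P|; sorted positive RHS coefficients), sorted:
    |P|=2: 9 collections, coeffs (), (1), (1), (1), (1), (1,1), (1,1), (1,1,1), (1,1,1)
    |P|=3: 1 collection, coeffs (1)
    |P|=4: 2 collections, coeffs (), (1)


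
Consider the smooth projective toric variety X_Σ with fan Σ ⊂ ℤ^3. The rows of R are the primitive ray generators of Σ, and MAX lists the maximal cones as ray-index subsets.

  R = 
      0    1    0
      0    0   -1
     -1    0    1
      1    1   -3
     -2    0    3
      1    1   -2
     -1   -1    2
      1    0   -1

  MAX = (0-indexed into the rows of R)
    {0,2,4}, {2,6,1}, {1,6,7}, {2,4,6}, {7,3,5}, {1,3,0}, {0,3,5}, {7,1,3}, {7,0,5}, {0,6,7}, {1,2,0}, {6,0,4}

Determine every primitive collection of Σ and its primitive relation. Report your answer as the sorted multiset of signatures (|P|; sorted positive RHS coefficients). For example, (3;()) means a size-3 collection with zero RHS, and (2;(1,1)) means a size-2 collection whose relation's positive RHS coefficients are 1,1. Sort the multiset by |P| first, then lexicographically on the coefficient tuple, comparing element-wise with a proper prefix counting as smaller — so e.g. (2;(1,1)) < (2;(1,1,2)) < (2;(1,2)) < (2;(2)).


Σ has 14 primitive collections:

  P={2,7}:  v_{2} + v_{7} = 0  ⟹  sig = (2;())
  P={5,6}:  v_{5} + v_{6} = 0  ⟹  sig = (2;())
  P={1,5}:  v_{1} + v_{5} = v_{3}  ⟹  sig = (2;(1))
  P={3,6}:  v_{3} + v_{6} = v_{1}  ⟹  sig = (2;(1))
  P={2,5}:  v_{2} + v_{5} = v_{0} + v_{1}  ⟹  sig = (2;(1,1))
  P={4,5}:  v_{4} + v_{5} = v_{0} + v_{2}  ⟹  sig = (2;(1,1))
  P={4,7}:  v_{4} + v_{7} = v_{0} + v_{6}  ⟹  sig = (2;(1,1))
  P={3,4}:  v_{3} + v_{4} = v_{0} + v_{1} + v_{2}  ⟹  sig = (2;(1,1,1))
  P={2,3}:  v_{2} + v_{3} = v_{0} + 2·v_{1}  ⟹  sig = (2;(1,2))
  P={1,4}:  v_{1} + v_{4} = 2·v_{2}  ⟹  sig = (2;(2))
  P={0,1,6}:  v_{0} + v_{1} + v_{6} = v_{2}  ⟹  sig = (3;(1))
  P={0,1,7}:  v_{0} + v_{1} + v_{7} = v_{5}  ⟹  sig = (3;(1))
  P={0,2,6}:  v_{0} + v_{2} + v_{6} = v_{4}  ⟹  sig = (3;(1))
  P={0,3,7}:  v_{0} + v_{3} + v_{7} = 2·v_{5}  ⟹  sig = (3;(2))

Sorted signature multiset PRS(X):
[(2;()), (2;()), (2;(1)), (2;(1)), (2;(1,1)), (2;(1,1)), (2;(1,1)), (2;(1,1,1)), (2;(1,2)), (2;(2)), (3;(1)), (3;(1)), (3;(1)), (3;(2))]


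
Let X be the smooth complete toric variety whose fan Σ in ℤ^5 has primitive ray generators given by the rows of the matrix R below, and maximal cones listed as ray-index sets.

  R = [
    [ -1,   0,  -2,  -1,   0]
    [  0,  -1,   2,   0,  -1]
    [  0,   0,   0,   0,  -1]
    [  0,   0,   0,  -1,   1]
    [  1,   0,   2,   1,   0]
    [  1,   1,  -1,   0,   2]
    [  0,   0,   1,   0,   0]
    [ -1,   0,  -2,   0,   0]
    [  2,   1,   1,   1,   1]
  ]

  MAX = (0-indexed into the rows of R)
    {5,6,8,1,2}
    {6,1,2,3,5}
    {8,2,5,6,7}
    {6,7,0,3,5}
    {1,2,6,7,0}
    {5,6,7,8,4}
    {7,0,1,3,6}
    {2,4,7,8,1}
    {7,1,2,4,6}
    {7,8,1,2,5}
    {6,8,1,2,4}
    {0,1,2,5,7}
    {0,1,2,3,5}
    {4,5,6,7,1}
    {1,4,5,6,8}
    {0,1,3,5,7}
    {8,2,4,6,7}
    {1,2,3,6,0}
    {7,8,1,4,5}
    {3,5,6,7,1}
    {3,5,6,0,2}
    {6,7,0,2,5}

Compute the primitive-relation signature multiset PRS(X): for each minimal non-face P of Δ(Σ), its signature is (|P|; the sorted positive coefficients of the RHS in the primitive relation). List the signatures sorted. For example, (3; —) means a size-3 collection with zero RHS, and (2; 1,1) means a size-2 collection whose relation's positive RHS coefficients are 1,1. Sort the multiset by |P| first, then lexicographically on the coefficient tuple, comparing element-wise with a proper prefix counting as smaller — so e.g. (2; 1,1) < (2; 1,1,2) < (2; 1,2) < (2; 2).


Primitive collections (9):

  {0,4}:  v_{0} + v_{4} = 0  so sig = (2; —)
  {0,8}:  v_{0} + v_{8} = v_{2} + v_{5}  so sig = (2; 1,1)
  {3,4}:  v_{3} + v_{4} = v_{1} + v_{5} + v_{6}  so sig = (2; 1,1,1)
  {3,8}:  v_{3} + v_{8} = v_{1} + v_{2} + 2·v_{5} + v_{6}  so sig = (2; 1,1,1,2)
  {2,3,7}:  v_{2} + v_{3} + v_{7} = v_{0}  so sig = (3; 1)
  {2,4,5}:  v_{2} + v_{4} + v_{5} = v_{8}  so sig = (3; 1)
  {0,1,5,6}:  v_{0} + v_{1} + v_{5} + v_{6} = v_{3}  so sig = (4; 1)
  {1,6,7,8}:  v_{1} + v_{6} + v_{7} + v_{8} = v_{4}  so sig = (4; 1)
  {1,2,5,6,7}:  v_{1} + v_{2} + v_{5} + v_{6} + v_{7} = 0  so sig = (5; —)

Hence PRS(X_Σ) =
[(2; —), (2; 1,1), (2; 1,1,1), (2; 1,1,1,2), (3; 1), (3; 1), (4; 1), (4; 1), (5; —)]


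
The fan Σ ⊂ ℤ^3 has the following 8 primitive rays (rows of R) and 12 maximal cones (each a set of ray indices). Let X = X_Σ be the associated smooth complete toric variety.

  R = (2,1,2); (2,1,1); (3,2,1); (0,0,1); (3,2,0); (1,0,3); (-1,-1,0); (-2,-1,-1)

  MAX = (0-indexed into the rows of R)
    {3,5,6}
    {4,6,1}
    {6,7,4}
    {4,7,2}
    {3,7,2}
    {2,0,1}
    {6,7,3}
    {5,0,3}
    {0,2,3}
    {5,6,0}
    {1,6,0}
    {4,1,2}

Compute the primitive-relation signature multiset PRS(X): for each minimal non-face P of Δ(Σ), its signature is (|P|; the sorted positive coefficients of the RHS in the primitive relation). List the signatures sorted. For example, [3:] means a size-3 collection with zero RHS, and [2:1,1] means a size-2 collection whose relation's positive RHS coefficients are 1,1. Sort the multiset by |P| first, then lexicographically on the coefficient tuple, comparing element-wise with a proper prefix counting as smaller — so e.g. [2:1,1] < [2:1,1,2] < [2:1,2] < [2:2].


|primitive collections| = 11. Relations:

  {1,7}:  v_{1} + v_{7} = 0  →  sig = [2:]
  {0,7}:  v_{0} + v_{7} = v_{3}  →  sig = [2:1]
  {1,3}:  v_{1} + v_{3} = v_{0}  →  sig = [2:1]
  {2,6}:  v_{2} + v_{6} = v_{1}  →  sig = [2:1]
  {3,4}:  v_{3} + v_{4} = v_{2}  →  sig = [2:1]
  {0,4}:  v_{0} + v_{4} = v_{1} + v_{2}  →  sig = [2:1,1]
  {4,5}:  v_{4} + v_{5} = v_{0} + v_{1}  →  sig = [2:1,1]
  {1,5}:  v_{1} + v_{5} = 2·v_{0} + v_{6}  →  sig = [2:1,2]
  {5,7}:  v_{5} + v_{7} = 2·v_{3} + v_{6}  →  sig = [2:1,2]
  {2,5}:  v_{2} + v_{5} = 2·v_{0}  →  sig = [2:2]
  {0,3,6}:  v_{0} + v_{3} + v_{6} = v_{5}  →  sig = [3:1]

so the primitive-relation signature multiset is
    [2:]
    [2:1]
    [2:1]
    [2:1]
    [2:1]
    [2:1,1]
    [2:1,1]
    [2:1,2]
    [2:1,2]
    [2:2]
    [3:1]


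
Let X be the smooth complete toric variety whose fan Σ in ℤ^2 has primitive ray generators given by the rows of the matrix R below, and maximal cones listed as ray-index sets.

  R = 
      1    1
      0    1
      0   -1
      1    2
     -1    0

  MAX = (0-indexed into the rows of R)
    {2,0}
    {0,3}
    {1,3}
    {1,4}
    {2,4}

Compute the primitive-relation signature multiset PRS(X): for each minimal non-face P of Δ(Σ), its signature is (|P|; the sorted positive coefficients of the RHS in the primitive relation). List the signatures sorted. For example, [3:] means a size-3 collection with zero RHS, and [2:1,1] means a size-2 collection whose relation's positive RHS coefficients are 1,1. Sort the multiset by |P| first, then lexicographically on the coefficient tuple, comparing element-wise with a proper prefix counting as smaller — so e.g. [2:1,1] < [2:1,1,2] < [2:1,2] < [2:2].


|primitive collections| = 5. Relations:

  • {1,2}:  v_{1} + v_{2} = 0 — sig = [2:]
  • {0,1}:  v_{0} + v_{1} = v_{3} — sig = [2:1]
  • {0,4}:  v_{0} + v_{4} = v_{1} — sig = [2:1]
  • {2,3}:  v_{2} + v_{3} = v_{0} — sig = [2:1]
  • {3,4}:  v_{3} + v_{4} = 2·v_{1} — sig = [2:2]

Signatures (|P|; sorted positive RHS coefficients), sorted:
    [2:]
    [2:1]
    [2:1]
    [2:1]
    [2:2]


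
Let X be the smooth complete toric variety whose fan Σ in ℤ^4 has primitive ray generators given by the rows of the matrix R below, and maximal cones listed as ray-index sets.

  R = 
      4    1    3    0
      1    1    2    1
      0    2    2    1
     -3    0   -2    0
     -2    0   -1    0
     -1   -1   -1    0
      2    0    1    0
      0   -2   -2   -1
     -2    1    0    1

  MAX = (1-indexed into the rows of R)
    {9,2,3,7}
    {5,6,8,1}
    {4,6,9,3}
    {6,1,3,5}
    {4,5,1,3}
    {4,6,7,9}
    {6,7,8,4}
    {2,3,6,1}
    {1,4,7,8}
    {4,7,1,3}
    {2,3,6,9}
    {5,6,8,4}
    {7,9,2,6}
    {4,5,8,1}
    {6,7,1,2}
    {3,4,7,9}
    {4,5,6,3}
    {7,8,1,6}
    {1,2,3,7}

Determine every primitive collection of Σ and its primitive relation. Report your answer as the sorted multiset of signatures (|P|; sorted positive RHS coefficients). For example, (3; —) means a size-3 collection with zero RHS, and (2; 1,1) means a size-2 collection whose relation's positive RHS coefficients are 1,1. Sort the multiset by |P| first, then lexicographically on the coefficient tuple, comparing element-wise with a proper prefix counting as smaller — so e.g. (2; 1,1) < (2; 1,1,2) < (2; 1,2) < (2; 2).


Primitive collections (10):

  • {3,8}:  v_{3} + v_{8} = 0  so sig = (2; —)
  • {5,7}:  v_{5} + v_{7} = 0  so sig = (2; —)
  • {2,4}:  v_{2} + v_{4} = v_{9}  so sig = (2; 1)
  • {1,9}:  v_{1} + v_{9} = v_{3} + v_{7}  so sig = (2; 1,1)
  • {2,5}:  v_{2} + v_{5} = v_{3} + v_{6}  so sig = (2; 1,1)
  • {2,8}:  v_{2} + v_{8} = v_{6} + v_{7}  so sig = (2; 1,1)
  • {5,9}:  v_{5} + v_{9} = v_{3} + v_{4} + v_{6}  so sig = (2; 1,1,1)
  • {8,9}:  v_{8} + v_{9} = v_{4} + v_{6} + v_{7}  so sig = (2; 1,1,1)
  • {1,4,6}:  v_{1} + v_{4} + v_{6} = 0  so sig = (3; —)
  • {3,6,7}:  v_{3} + v_{6} + v_{7} = v_{2}  so sig = (3; 1)

Signatures (|P|; sorted positive RHS coefficients), sorted:
    (2; —)
    (2; —)
    (2; 1)
    (2; 1,1)
    (2; 1,1)
    (2; 1,1)
    (2; 1,1,1)
    (2; 1,1,1)
    (3; —)
    (3; 1)


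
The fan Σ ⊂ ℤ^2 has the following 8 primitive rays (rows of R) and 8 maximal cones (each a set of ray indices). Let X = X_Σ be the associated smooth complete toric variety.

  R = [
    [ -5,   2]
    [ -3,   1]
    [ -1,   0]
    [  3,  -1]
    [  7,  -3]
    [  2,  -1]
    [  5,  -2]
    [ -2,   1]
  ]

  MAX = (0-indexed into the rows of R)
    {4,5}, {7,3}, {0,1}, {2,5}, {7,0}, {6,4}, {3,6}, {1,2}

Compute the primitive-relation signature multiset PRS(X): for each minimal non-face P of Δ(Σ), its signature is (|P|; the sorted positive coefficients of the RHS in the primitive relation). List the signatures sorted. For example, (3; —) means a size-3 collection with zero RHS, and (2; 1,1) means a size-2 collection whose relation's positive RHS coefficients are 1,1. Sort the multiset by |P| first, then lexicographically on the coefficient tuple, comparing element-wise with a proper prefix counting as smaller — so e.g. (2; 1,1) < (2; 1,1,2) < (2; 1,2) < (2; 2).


Minimal non-faces — 20 found among 8 rays, 8 max cones:

  • {0,6}:  v_{0} + v_{6} = 0  ⟹  sig = (2; —)
  • {1,3}:  v_{1} + v_{3} = 0  ⟹  sig = (2; —)
  • {5,7}:  v_{5} + v_{7} = 0  ⟹  sig = (2; —)
  • {0,3}:  v_{0} + v_{3} = v_{7}  ⟹  sig = (2; 1)
  • {0,4}:  v_{0} + v_{4} = v_{5}  ⟹  sig = (2; 1)
  • {0,5}:  v_{0} + v_{5} = v_{1}  ⟹  sig = (2; 1)
  • {1,5}:  v_{1} + v_{5} = v_{2}  ⟹  sig = (2; 1)
  • {1,6}:  v_{1} + v_{6} = v_{5}  ⟹  sig = (2; 1)
  • {1,7}:  v_{1} + v_{7} = v_{0}  ⟹  sig = (2; 1)
  • {2,3}:  v_{2} + v_{3} = v_{5}  ⟹  sig = (2; 1)
  • {2,7}:  v_{2} + v_{7} = v_{1}  ⟹  sig = (2; 1)
  • {3,5}:  v_{3} + v_{5} = v_{6}  ⟹  sig = (2; 1)
  • {4,7}:  v_{4} + v_{7} = v_{6}  ⟹  sig = (2; 1)
  • {5,6}:  v_{5} + v_{6} = v_{4}  ⟹  sig = (2; 1)
  • {6,7}:  v_{6} + v_{7} = v_{3}  ⟹  sig = (2; 1)
  • {0,2}:  v_{0} + v_{2} = 2·v_{1}  ⟹  sig = (2; 2)
  • {1,4}:  v_{1} + v_{4} = 2·v_{5}  ⟹  sig = (2; 2)
  • {2,6}:  v_{2} + v_{6} = 2·v_{5}  ⟹  sig = (2; 2)
  • {3,4}:  v_{3} + v_{4} = 2·v_{6}  ⟹  sig = (2; 2)
  • {2,4}:  v_{2} + v_{4} = 3·v_{5}  ⟹  sig = (2; 3)

Signatures (|P|; sorted positive RHS coefficients), sorted:
[(2; —), (2; —), (2; —), (2; 1), (2; 1), (2; 1), (2; 1), (2; 1), (2; 1), (2; 1), (2; 1), (2; 1), (2; 1), (2; 1), (2; 1), (2; 2), (2; 2), (2; 2), (2; 2), (2; 3)]


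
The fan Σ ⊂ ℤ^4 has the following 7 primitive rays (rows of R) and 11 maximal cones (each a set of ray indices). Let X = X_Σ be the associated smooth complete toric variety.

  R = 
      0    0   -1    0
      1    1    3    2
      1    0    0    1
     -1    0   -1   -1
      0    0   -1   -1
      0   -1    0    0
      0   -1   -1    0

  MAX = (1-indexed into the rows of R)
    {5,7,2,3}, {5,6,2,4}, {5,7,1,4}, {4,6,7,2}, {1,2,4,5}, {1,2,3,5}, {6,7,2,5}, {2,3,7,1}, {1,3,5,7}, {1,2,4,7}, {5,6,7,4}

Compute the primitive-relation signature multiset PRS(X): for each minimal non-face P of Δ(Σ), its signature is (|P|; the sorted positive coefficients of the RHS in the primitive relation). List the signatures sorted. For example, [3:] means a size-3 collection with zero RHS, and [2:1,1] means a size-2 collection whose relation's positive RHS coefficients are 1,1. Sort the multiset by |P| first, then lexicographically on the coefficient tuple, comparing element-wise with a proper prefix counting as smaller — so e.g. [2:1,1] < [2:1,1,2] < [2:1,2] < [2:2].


|primitive collections| = 5. Relations:

  P={1,6}:  v_{1} + v_{6} = v_{7} — sig = [2:1]
  P={3,4}:  v_{3} + v_{4} = v_{1} — sig = [2:1]
  P={3,6}:  v_{3} + v_{6} = v_{2} + v_{5} + 2·v_{7} — sig = [2:1,1,2]
  P={2,4,5,7}:  v_{2} + v_{4} + v_{5} + v_{7} = 0 — sig = [4:]
  P={1,2,5,7}:  v_{1} + v_{2} + v_{5} + v_{7} = v_{3} — sig = [4:1]

Hence PRS(X_Σ) =
{ [2:1] ×2,  [2:1,1,2],  [4:],  [4:1] }


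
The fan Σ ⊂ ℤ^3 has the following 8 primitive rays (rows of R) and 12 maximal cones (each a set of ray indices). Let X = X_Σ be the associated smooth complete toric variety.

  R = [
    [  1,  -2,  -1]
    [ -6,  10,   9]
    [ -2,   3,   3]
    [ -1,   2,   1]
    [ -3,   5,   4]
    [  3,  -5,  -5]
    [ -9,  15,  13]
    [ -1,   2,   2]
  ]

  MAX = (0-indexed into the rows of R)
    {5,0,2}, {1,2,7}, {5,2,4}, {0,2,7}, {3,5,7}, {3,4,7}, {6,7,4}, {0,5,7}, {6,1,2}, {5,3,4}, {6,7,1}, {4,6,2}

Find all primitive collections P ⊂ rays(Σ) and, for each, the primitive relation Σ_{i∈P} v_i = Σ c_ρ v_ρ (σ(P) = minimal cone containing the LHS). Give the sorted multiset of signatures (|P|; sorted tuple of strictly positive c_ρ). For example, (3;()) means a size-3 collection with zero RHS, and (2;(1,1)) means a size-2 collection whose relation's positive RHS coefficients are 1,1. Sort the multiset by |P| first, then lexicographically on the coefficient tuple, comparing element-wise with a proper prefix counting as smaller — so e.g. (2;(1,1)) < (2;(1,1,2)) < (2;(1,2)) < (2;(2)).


14 minimal non-faces of Δ(Σ) (on 8 rays):

  • {0,3}:  v_{0} + v_{3} = 0 — sig = (2;())
  • {0,4}:  v_{0} + v_{4} = v_{2} — sig = (2;(1))
  • {1,4}:  v_{1} + v_{4} = v_{6} — sig = (2;(1))
  • {1,5}:  v_{1} + v_{5} = v_{4} — sig = (2;(1))
  • {2,3}:  v_{2} + v_{3} = v_{4} — sig = (2;(1))
  • {0,6}:  v_{0} + v_{6} = v_{1} + v_{2} — sig = (2;(1,1))
  • {0,1}:  v_{0} + v_{1} = 2·v_{2} + v_{7} — sig = (2;(1,2))
  • {1,3}:  v_{1} + v_{3} = 2·v_{4} + v_{7} — sig = (2;(1,2))
  • {3,6}:  v_{3} + v_{6} = 3·v_{4} + v_{7} — sig = (2;(1,3))
  • {5,6}:  v_{5} + v_{6} = 2·v_{4} — sig = (2;(2))
  • {2,5,7}:  v_{2} + v_{5} + v_{7} = 0 — sig = (3;())
  • {2,4,7}:  v_{2} + v_{4} + v_{7} = v_{1} — sig = (3;(1))
  • {4,5,7}:  v_{4} + v_{5} + v_{7} = v_{3} — sig = (3;(1))
  • {2,6,7}:  v_{2} + v_{6} + v_{7} = 2·v_{1} — sig = (3;(2))

Sorted signature multiset PRS(X):
    (2;())
    (2;(1))
    (2;(1))
    (2;(1))
    (2;(1))
    (2;(1,1))
    (2;(1,2))
    (2;(1,2))
    (2;(1,3))
    (2;(2))
    (3;())
    (3;(1))
    (3;(1))
    (3;(2))


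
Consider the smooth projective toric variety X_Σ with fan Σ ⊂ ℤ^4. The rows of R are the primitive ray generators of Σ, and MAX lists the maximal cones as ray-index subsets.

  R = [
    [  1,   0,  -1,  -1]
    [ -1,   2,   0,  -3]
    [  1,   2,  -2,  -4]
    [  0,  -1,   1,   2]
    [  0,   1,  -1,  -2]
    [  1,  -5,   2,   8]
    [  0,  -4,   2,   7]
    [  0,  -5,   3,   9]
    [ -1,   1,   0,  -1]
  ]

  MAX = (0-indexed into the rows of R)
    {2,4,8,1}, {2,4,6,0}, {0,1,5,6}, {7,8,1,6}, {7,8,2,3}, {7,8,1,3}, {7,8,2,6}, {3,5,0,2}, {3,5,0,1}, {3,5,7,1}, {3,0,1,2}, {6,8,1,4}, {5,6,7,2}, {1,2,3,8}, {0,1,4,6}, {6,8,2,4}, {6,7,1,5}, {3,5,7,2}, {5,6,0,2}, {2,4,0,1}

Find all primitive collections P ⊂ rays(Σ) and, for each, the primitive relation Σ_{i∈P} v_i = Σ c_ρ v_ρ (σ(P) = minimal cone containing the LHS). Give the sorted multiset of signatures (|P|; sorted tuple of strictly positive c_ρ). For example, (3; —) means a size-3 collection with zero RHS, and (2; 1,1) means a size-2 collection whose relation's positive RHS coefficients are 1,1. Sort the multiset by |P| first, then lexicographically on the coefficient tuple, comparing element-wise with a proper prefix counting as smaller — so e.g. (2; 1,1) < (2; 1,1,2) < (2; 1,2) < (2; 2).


|primitive collections| = 10. Relations:

  P={3,4}:  v_{3} + v_{4} = 0  ⇒ sig = (2; —)
  P={0,7}:  v_{0} + v_{7} = v_{5}  ⇒ sig = (2; 1)
  P={0,8}:  v_{0} + v_{8} = v_{4}  ⇒ sig = (2; 1)
  P={3,6}:  v_{3} + v_{6} = v_{7}  ⇒ sig = (2; 1)
  P={4,7}:  v_{4} + v_{7} = v_{6}  ⇒ sig = (2; 1)
  P={5,8}:  v_{5} + v_{8} = v_{6}  ⇒ sig = (2; 1)
  P={4,5}:  v_{4} + v_{5} = v_{0} + v_{6}  ⇒ sig = (2; 1,1)
  P={1,2,6}:  v_{1} + v_{2} + v_{6} = 0  ⇒ sig = (3; —)
  P={1,2,7}:  v_{1} + v_{2} + v_{7} = v_{3}  ⇒ sig = (3; 1)
  P={1,2,5}:  v_{1} + v_{2} + v_{5} = v_{0} + v_{3}  ⇒ sig = (3; 1,1)

so the primitive-relation signature multiset is
    |P|=2: 7 collections, coeffs (), (1), (1), (1), (1), (1), (1,1)
    |P|=3: 3 collections, coeffs (), (1), (1,1)


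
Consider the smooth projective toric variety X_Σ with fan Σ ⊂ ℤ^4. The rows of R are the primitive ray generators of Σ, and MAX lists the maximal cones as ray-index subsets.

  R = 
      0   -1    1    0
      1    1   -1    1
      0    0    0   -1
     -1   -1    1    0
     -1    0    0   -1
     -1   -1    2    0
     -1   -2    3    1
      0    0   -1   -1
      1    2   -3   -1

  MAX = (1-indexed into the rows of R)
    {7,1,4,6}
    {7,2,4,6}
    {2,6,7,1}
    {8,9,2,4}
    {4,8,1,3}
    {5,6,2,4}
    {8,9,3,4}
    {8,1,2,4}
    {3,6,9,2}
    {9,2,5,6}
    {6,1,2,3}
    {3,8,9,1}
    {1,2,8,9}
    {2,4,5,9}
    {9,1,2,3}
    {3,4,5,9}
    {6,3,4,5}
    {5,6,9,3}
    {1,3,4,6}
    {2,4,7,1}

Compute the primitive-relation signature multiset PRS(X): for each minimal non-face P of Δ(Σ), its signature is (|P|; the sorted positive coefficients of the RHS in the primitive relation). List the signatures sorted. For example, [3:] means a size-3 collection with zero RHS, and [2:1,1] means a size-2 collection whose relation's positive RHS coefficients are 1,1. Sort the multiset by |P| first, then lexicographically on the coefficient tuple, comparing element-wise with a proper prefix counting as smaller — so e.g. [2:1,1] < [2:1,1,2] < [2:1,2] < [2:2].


Δ(Σ) — 9 vertices, 14 min non-faces:

  {7,9}:  v_{7} + v_{9} = 0 — sig = [2:]
  {1,5}:  v_{1} + v_{5} = v_{3} + v_{4} — sig = [2:1,1]
  {3,7}:  v_{3} + v_{7} = v_{1} + v_{6} — sig = [2:1,1]
  {5,7}:  v_{5} + v_{7} = v_{4} + v_{6} — sig = [2:1,1]
  {6,8}:  v_{6} + v_{8} = v_{3} + v_{4} — sig = [2:1,1]
  {7,8}:  v_{7} + v_{8} = v_{1} + v_{4} — sig = [2:1,1]
  {5,8}:  v_{5} + v_{8} = v_{3} + 2·v_{4} + v_{9} — sig = [2:1,1,2]
  {2,3,4}:  v_{2} + v_{3} + v_{4} = 0 — sig = [3:]
  {1,4,9}:  v_{1} + v_{4} + v_{9} = v_{8} — sig = [3:1]
  {1,6,9}:  v_{1} + v_{6} + v_{9} = v_{3} — sig = [3:1]
  {4,6,9}:  v_{4} + v_{6} + v_{9} = v_{5} — sig = [3:1]
  {2,3,5}:  v_{2} + v_{3} + v_{5} = v_{6} + v_{9} — sig = [3:1,1]
  {2,3,8}:  v_{2} + v_{3} + v_{8} = v_{1} + v_{9} — sig = [3:1,1]
  {1,2,4,6}:  v_{1} + v_{2} + v_{4} + v_{6} = v_{7} — sig = [4:1]

Hence PRS(X_Σ) =
    |P|=2: 7 collections, coeffs (), (1,1), (1,1), (1,1), (1,1), (1,1), (1,1,2)
    |P|=3: 6 collections, coeffs (), (1), (1), (1), (1,1), (1,1)
    |P|=4: 1 collection, coeffs (1)


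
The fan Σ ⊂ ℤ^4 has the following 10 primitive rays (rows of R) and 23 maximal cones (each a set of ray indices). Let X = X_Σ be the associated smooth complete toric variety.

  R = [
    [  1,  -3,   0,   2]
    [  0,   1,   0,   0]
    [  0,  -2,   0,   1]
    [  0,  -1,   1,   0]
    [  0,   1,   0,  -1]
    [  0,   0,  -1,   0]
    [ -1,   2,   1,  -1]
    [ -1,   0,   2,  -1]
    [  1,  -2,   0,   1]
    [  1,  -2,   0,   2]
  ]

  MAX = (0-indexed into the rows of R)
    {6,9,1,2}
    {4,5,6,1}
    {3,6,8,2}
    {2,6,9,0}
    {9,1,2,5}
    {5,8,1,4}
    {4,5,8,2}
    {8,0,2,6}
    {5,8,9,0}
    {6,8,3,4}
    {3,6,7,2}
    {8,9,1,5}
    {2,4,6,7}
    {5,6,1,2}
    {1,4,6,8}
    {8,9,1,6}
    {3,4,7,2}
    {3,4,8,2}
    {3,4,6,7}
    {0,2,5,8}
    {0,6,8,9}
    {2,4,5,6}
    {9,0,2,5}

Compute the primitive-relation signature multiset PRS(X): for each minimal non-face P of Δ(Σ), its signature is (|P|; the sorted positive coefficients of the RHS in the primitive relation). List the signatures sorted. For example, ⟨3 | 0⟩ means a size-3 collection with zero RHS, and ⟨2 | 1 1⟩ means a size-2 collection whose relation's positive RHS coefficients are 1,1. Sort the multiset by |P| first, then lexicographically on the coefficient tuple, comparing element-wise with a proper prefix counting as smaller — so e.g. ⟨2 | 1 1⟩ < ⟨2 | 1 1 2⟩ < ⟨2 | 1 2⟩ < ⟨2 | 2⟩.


Minimal non-faces — 20 found among 10 rays, 23 max cones:

  P={0,1}:  v_{0} + v_{1} = v_{9}  ⟹  sig = ⟨2 | 1⟩
  P={0,4}:  v_{0} + v_{4} = v_{8}  ⟹  sig = ⟨2 | 1⟩
  P={1,3}:  v_{1} + v_{3} = v_{6} + v_{8}  ⟹  sig = ⟨2 | 1 1⟩
  P={1,7}:  v_{1} + v_{7} = v_{3} + v_{6}  ⟹  sig = ⟨2 | 1 1⟩
  P={3,5}:  v_{3} + v_{5} = v_{2} + v_{4}  ⟹  sig = ⟨2 | 1 1⟩
  P={4,9}:  v_{4} + v_{9} = v_{1} + v_{8}  ⟹  sig = ⟨2 | 1 1⟩
  P={3,9}:  v_{3} + v_{9} = v_{0} + v_{6} + v_{8}  ⟹  sig = ⟨2 | 1 1 1⟩
  P={0,7}:  v_{0} + v_{7} = v_{2} + v_{3} + v_{6} + v_{8}  ⟹  sig = ⟨2 | 1 1 1 1⟩
  P={0,3}:  v_{0} + v_{3} = v_{2} + v_{6} + 2·v_{8}  ⟹  sig = ⟨2 | 1 1 2⟩
  P={5,7}:  v_{5} + v_{7} = 2·v_{2} + 2·v_{4} + v_{6}  ⟹  sig = ⟨2 | 1 2 2⟩
  P={7,9}:  v_{7} + v_{9} = v_{2} + 2·v_{6} + 2·v_{8}  ⟹  sig = ⟨2 | 1 2 2⟩
  P={7,8}:  v_{7} + v_{8} = 2·v_{3}  ⟹  sig = ⟨2 | 2⟩
  P={1,2,4}:  v_{1} + v_{2} + v_{4} = 0  ⟹  sig = ⟨3 | 0⟩
  P={5,6,8}:  v_{5} + v_{6} + v_{8} = 0  ⟹  sig = ⟨3 | 0⟩
  P={1,2,8}:  v_{1} + v_{2} + v_{8} = v_{0}  ⟹  sig = ⟨3 | 1⟩
  P={0,5,6}:  v_{0} + v_{5} + v_{6} = v_{1} + v_{2}  ⟹  sig = ⟨3 | 1 1⟩
  P={5,6,9}:  v_{5} + v_{6} + v_{9} = 2·v_{1} + v_{2}  ⟹  sig = ⟨3 | 1 2⟩
  P={2,8,9}:  v_{2} + v_{8} + v_{9} = 2·v_{0}  ⟹  sig = ⟨3 | 2⟩
  P={2,3,4,6}:  v_{2} + v_{3} + v_{4} + v_{6} = v_{7}  ⟹  sig = ⟨4 | 1⟩
  P={2,4,6,8}:  v_{2} + v_{4} + v_{6} + v_{8} = v_{3}  ⟹  sig = ⟨4 | 1⟩

so the primitive-relation signature multiset is
[⟨2 | 1⟩, ⟨2 | 1⟩, ⟨2 | 1 1⟩, ⟨2 | 1 1⟩, ⟨2 | 1 1⟩, ⟨2 | 1 1⟩, ⟨2 | 1 1 1⟩, ⟨2 | 1 1 1 1⟩, ⟨2 | 1 1 2⟩, ⟨2 | 1 2 2⟩, ⟨2 | 1 2 2⟩, ⟨2 | 2⟩, ⟨3 | 0⟩, ⟨3 | 0⟩, ⟨3 | 1⟩, ⟨3 | 1 1⟩, ⟨3 | 1 2⟩, ⟨3 | 2⟩, ⟨4 | 1⟩, ⟨4 | 1⟩]


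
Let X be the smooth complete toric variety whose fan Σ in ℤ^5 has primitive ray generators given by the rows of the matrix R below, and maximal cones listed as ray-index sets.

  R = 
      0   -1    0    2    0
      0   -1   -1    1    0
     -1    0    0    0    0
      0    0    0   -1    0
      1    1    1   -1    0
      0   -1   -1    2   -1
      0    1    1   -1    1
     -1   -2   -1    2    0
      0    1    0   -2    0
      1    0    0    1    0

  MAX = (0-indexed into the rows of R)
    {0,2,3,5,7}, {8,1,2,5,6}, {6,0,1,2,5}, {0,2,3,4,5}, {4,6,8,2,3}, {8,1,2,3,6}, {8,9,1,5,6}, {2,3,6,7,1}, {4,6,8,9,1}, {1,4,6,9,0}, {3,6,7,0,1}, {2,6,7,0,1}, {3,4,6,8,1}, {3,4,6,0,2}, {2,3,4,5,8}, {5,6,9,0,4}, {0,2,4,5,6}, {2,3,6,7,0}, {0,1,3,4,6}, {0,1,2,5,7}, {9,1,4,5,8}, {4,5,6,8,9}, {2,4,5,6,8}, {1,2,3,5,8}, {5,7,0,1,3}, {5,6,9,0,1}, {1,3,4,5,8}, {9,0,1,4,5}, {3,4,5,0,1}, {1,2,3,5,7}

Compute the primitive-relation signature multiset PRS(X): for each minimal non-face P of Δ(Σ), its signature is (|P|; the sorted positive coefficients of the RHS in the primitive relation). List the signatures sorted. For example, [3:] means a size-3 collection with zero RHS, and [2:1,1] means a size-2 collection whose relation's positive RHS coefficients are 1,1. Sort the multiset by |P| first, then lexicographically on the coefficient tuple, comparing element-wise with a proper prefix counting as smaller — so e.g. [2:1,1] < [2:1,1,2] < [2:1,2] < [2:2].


Primitive collections (11):

  • {0,8}:  v_{0} + v_{8} = 0 — sig = [2:]
  • {2,9}:  v_{2} + v_{9} = v_{5} + v_{6} — sig = [2:1,1]
  • {3,9}:  v_{3} + v_{9} = v_{1} + v_{4} — sig = [2:1,1]
  • {4,7}:  v_{4} + v_{7} = v_{0} + v_{3} — sig = [2:1,1]
  • {7,9}:  v_{7} + v_{9} = v_{0} + v_{1} — sig = [2:1,1]
  • {7,8}:  v_{7} + v_{8} = v_{1} + v_{2} + v_{3} — sig = [2:1,1,1]
  • {1,2,4}:  v_{1} + v_{2} + v_{4} = 0 — sig = [3:]
  • {3,5,6}:  v_{3} + v_{5} + v_{6} = 0 — sig = [3:]
  • {5,6,7}:  v_{5} + v_{6} + v_{7} = v_{0} + v_{1} + v_{2} — sig = [3:1,1,1]
  • {0,1,2,3}:  v_{0} + v_{1} + v_{2} + v_{3} = v_{7} — sig = [4:1]
  • {1,4,5,6}:  v_{1} + v_{4} + v_{5} + v_{6} = v_{9} — sig = [4:1]

Signatures (|P|; sorted positive RHS coefficients), sorted:
[[2:], [2:1,1], [2:1,1], [2:1,1], [2:1,1], [2:1,1,1], [3:], [3:], [3:1,1,1], [4:1], [4:1]]


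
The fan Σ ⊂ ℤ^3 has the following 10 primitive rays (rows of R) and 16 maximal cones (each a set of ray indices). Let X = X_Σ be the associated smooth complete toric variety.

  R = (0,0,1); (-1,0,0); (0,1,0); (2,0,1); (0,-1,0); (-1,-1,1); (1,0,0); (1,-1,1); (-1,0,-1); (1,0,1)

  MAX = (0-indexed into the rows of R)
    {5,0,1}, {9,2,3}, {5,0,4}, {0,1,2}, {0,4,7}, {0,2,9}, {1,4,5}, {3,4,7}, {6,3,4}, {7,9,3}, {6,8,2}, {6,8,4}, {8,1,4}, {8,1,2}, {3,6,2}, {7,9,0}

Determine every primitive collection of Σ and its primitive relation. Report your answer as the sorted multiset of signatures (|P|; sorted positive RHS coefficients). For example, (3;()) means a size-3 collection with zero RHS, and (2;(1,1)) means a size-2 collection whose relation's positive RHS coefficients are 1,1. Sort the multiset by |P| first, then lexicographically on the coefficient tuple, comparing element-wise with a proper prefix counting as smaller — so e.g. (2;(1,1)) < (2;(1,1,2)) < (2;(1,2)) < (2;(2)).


Σ has 22 primitive collections:

  P={1,6}:  v_{1} + v_{6} = 0  →  sig = (2;())
  P={2,4}:  v_{2} + v_{4} = 0  →  sig = (2;())
  P={8,9}:  v_{8} + v_{9} = 0  →  sig = (2;())
  P={0,6}:  v_{0} + v_{6} = v_{9}  →  sig = (2;(1))
  P={0,8}:  v_{0} + v_{8} = v_{1}  →  sig = (2;(1))
  P={1,3}:  v_{1} + v_{3} = v_{9}  →  sig = (2;(1))
  P={1,9}:  v_{1} + v_{9} = v_{0}  →  sig = (2;(1))
  P={2,7}:  v_{2} + v_{7} = v_{9}  →  sig = (2;(1))
  P={3,8}:  v_{3} + v_{8} = v_{6}  →  sig = (2;(1))
  P={4,9}:  v_{4} + v_{9} = v_{7}  →  sig = (2;(1))
  P={6,9}:  v_{6} + v_{9} = v_{3}  →  sig = (2;(1))
  P={7,8}:  v_{7} + v_{8} = v_{4}  →  sig = (2;(1))
  P={1,7}:  v_{1} + v_{7} = v_{0} + v_{4}  →  sig = (2;(1,1))
  P={2,5}:  v_{2} + v_{5} = v_{0} + v_{1}  →  sig = (2;(1,1))
  P={3,5}:  v_{3} + v_{5} = v_{0} + v_{7}  →  sig = (2;(1,1))
  P={5,6}:  v_{5} + v_{6} = v_{0} + v_{4}  →  sig = (2;(1,1))
  P={6,7}:  v_{6} + v_{7} = v_{3} + v_{4}  →  sig = (2;(1,1))
  P={5,8}:  v_{5} + v_{8} = 2·v_{1} + v_{4}  →  sig = (2;(1,2))
  P={5,9}:  v_{5} + v_{9} = 2·v_{0} + v_{4}  →  sig = (2;(1,2))
  P={0,3}:  v_{0} + v_{3} = 2·v_{9}  →  sig = (2;(2))
  P={5,7}:  v_{5} + v_{7} = 2·v_{0} + 2·v_{4}  →  sig = (2;(2,2))
  P={0,1,4}:  v_{0} + v_{1} + v_{4} = v_{5}  →  sig = (3;(1))

Hence PRS(X_Σ) =
    |P|=2: 21 collections, coeffs (), (), (), (1), (1), (1), (1), (1), (1), (1), (1), (1), (1,1), (1,1), (1,1), (1,1), (1,1), (1,2), (1,2), (2), (2,2)
    |P|=3: 1 collection, coeffs (1)
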